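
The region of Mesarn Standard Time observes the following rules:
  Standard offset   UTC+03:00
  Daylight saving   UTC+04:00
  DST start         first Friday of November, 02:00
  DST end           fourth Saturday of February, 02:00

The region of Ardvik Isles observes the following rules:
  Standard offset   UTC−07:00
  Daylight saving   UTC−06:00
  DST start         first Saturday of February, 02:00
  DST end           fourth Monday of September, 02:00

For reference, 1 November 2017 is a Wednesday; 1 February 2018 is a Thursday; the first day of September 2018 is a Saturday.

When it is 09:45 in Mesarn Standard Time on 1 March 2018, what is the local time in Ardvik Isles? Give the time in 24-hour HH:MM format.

1 November 2017 is a Wednesday, so the first Friday is November 3.
1 February 2018 is a Thursday, so the first Saturday is February 3 and the fourth is February 24.
1 March 2018 is outside the daylight-saving period (3 November 2017 – 24 February 2018), so Mesarn Standard Time is on standard time, UTC+03:00.
09:45 Mesarn Standard Time − 3h = 06:45 UTC.
1 February 2018 is a Thursday, so the first Saturday is February 3.
1 September 2018 is a Saturday, so the first Monday is September 3 and the fourth is September 24.
At the standard offset (UTC−07:00), 06:45 UTC − 7h = 23:45 Ardvik Isles standard time (rolling into the previous day, 28 February 2018).
The standard-time date in Ardvik Isles, 28 February 2018, lies within the daylight-saving period (3 February – 24 September), so Ardvik Isles is on daylight time, UTC−06:00.
06:45 UTC − 6h = 00:45 Ardvik Isles.

00:45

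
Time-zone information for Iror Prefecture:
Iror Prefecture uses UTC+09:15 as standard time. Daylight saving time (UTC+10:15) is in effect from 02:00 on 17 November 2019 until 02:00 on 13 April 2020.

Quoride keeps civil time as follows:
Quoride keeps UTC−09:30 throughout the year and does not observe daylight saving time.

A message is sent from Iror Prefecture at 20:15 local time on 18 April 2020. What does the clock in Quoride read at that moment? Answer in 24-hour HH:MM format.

18 April 2020 does not fall between 17 November 2019 and 13 April 2020, so daylight saving is not in effect and Iror Prefecture is at UTC+09:15.
20:15 Iror Prefecture − 9h15m = 11:00 UTC.
Quoride has no daylight saving, so its offset is UTC−09:30 year-round.
11:00 UTC − 9h30m = 01:30 Quoride.

01:30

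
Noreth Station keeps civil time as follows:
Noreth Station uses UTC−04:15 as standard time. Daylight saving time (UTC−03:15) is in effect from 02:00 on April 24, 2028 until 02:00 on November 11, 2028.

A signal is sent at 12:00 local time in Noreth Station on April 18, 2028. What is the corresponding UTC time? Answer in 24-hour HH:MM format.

16:15

April 18, 2028 is outside the daylight-saving period (24 April – 11 November), so Noreth Station is on standard time, UTC−04:15.
12:00 local + 4h15m = 16:15 UTC.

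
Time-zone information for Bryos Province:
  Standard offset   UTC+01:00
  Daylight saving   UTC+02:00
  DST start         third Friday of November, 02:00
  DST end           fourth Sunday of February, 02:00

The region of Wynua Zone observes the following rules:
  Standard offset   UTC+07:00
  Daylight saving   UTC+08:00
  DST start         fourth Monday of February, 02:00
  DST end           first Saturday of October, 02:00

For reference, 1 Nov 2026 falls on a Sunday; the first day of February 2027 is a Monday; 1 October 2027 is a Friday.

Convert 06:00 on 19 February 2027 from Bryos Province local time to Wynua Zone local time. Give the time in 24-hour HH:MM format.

1 November 2026 is a Sunday, so the first Friday is November 6 and the third is November 20.
1 February 2027 is a Monday, so the first Sunday is February 7 and the fourth is February 28.
Daylight saving runs 20 November 2026 – 28 February 2027; 19 February 2027 is inside that window, so Bryos Province is at UTC+02:00.
06:00 Bryos Province − 2h = 04:00 UTC.
1 February 2027 is a Monday, so the first Monday is February 1 and the fourth is February 22.
1 October 2027 is a Friday, so the first Saturday is October 2.
At the standard offset (UTC+07:00), 04:00 UTC + 7h = 11:00 Wynua Zone standard time.
The standard-time date in Wynua Zone, 19 February 2027, does not fall between 22 February and 2 October, so daylight saving is not in effect and Wynua Zone is at UTC+07:00.
04:00 UTC + 7h = 11:00 Wynua Zone.

11:00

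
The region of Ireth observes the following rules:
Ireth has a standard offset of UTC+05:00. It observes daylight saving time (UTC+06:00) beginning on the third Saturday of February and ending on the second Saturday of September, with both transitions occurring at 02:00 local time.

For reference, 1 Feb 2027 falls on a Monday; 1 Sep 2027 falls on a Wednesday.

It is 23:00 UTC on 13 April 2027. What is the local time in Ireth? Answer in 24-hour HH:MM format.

1 February 2027 is a Monday, so the first Saturday is February 6 and the third is February 20.
1 September 2027 is a Wednesday, so the first Saturday is September 4 and the second is September 11.
At the standard offset (UTC+05:00), 23:00 UTC + 5h = 04:00 Ireth standard time (rolling into the next day, 14 April 2027).
The standard-time date in Ireth, 14 April 2027, lies within the daylight-saving period (20 February – 11 September), so Ireth is on daylight time, UTC+06:00.
23:00 UTC + 6h = 05:00 local (rolling into the next day, 14 April 2027).

05:00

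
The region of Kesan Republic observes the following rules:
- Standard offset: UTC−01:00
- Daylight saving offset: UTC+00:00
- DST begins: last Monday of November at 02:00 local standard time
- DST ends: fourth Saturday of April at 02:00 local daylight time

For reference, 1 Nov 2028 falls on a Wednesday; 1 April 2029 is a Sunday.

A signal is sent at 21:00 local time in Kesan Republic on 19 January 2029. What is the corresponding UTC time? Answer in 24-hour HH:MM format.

1 November 2028 is a Wednesday, so Mondays fall on 6, 13, 20, 27; the last is November 27.
1 April 2029 is a Sunday, so the first Saturday is April 7 and the fourth is April 28.
Daylight saving runs 27 November 2028 – 28 April 2029; 19 January 2029 is inside that window, so Kesan Republic is at UTC+00:00.
21:00 local − 0h = 21:00 UTC.

21:00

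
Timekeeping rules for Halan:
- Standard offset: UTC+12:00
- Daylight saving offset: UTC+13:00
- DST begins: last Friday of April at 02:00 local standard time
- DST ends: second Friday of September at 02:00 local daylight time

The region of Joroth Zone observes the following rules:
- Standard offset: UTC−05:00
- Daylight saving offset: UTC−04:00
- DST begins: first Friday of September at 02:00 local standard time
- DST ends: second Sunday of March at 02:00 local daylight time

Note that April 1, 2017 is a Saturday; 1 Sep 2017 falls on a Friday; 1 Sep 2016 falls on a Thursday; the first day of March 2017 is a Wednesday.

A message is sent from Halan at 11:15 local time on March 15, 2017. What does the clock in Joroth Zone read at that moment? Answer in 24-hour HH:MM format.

18:15

1 April 2017 is a Saturday, so Fridays fall on 7, 14, 21, 28; the last is April 28.
1 September 2017 is a Friday, so the first Friday is September 1 and the second is September 8.
March 15, 2017 does not fall between 28 April and 8 September, so daylight saving is not in effect and Halan is at UTC+12:00.
11:15 Halan − 12h = 23:15 UTC (rolling into the previous day, 14 March 2017).
1 September 2016 is a Thursday, so the first Friday is September 2.
1 March 2017 is a Wednesday, so the first Sunday is March 5 and the second is March 12.
At the standard offset (UTC−05:00), 23:15 UTC − 5h = 18:15 Joroth Zone standard time.
Daylight saving runs 2 September 2016 – 12 March 2017; the standard-time date in Joroth Zone, March 14, 2017, is outside that window, so Joroth Zone is on standard time at UTC−05:00.
23:15 UTC − 5h = 18:15 Joroth Zone.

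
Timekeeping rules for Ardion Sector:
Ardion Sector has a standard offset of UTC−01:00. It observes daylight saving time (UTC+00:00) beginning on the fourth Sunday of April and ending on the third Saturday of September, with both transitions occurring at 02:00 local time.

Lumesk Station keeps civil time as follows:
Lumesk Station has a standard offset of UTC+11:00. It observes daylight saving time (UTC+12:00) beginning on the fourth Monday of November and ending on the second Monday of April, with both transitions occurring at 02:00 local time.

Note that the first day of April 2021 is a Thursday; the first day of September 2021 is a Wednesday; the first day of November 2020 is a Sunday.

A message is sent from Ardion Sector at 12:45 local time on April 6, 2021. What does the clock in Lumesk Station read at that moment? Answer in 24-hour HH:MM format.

01:45

1 April 2021 is a Thursday, so the first Sunday is April 4 and the fourth is April 25.
1 September 2021 is a Wednesday, so the first Saturday is September 4 and the third is September 18.
April 6, 2021 is outside the daylight-saving period (25 April – 18 September), so Ardion Sector is on standard time, UTC−01:00.
12:45 Ardion Sector + 1h = 13:45 UTC.
1 November 2020 is a Sunday, so the first Monday is November 2 and the fourth is November 23.
1 April 2021 is a Thursday, so the first Monday is April 5 and the second is April 12.
At the standard offset (UTC+11:00), 13:45 UTC + 11h = 00:45 Lumesk Station standard time (rolling into the next day, 7 April 2021).
The standard-time date in Lumesk Station, April 7, 2021, falls between 23 November 2020 and 12 April 2021, so daylight saving is in effect and Lumesk Station is at UTC+12:00.
13:45 UTC + 12h = 01:45 Lumesk Station (rolling into the next day, 7 April 2021).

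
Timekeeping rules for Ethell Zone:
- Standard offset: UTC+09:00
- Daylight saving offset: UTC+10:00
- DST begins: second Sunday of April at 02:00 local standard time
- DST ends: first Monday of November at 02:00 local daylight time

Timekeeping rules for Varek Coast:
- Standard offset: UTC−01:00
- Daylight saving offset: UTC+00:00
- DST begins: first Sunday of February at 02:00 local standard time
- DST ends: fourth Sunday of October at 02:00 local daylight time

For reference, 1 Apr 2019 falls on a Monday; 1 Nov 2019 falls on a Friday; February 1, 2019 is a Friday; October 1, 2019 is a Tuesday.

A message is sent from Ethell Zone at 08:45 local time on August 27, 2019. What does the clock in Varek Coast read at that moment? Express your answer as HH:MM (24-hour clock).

22:45

1 April 2019 is a Monday, so the first Sunday is April 7 and the second is April 14.
1 November 2019 is a Friday, so the first Monday is November 4.
August 27, 2019 lies within the daylight-saving period (14 April – 4 November), so Ethell Zone is on daylight time, UTC+10:00.
08:45 Ethell Zone − 10h = 22:45 UTC (rolling into the previous day, 26 August 2019).
1 February 2019 is a Friday, so the first Sunday is February 3.
1 October 2019 is a Tuesday, so the first Sunday is October 6 and the fourth is October 27.
At the standard offset (UTC−01:00), 22:45 UTC − 1h = 21:45 Varek Coast standard time.
The standard-time date in Varek Coast, August 26, 2019, lies within the daylight-saving period (3 February – 27 October), so Varek Coast is on daylight time, UTC+00:00.
22:45 UTC + 0h = 22:45 Varek Coast.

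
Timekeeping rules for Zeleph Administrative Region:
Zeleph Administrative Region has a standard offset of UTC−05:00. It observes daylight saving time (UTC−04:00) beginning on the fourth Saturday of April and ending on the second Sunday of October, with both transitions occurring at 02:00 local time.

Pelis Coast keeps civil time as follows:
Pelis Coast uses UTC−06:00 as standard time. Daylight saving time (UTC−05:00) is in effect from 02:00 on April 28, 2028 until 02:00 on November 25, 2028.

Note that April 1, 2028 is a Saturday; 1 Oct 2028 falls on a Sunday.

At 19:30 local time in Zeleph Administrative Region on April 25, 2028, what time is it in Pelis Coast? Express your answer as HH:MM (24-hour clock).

17:30

1 April 2028 is a Saturday, so the first Saturday is April 1 and the fourth is April 22.
1 October 2028 is a Sunday, so the first Sunday is October 1 and the second is October 8.
April 25, 2028 lies within the daylight-saving period (22 April – 8 October), so Zeleph Administrative Region is on daylight time, UTC−04:00.
19:30 Zeleph Administrative Region + 4h = 23:30 UTC.
At the standard offset (UTC−06:00), 23:30 UTC − 6h = 17:30 Pelis Coast standard time.
The standard-time date in Pelis Coast, April 25, 2028, is outside the daylight-saving period (28 April – 25 November), so Pelis Coast is on standard time, UTC−06:00.
23:30 UTC − 6h = 17:30 Pelis Coast.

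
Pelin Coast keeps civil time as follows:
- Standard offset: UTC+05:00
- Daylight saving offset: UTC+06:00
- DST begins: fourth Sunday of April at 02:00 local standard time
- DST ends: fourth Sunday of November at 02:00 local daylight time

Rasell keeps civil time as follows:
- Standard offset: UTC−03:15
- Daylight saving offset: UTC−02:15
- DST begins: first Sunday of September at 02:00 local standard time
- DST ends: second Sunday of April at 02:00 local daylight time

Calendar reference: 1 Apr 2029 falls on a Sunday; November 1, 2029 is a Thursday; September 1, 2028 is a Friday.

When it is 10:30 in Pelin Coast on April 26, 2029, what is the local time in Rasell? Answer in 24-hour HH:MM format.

1 April 2029 is a Sunday, so the first Sunday is April 1 and the fourth is April 22.
1 November 2029 is a Thursday, so the first Sunday is November 4 and the fourth is November 25.
April 26, 2029 falls between 22 April and 25 November, so daylight saving is in effect and Pelin Coast is at UTC+06:00.
10:30 Pelin Coast − 6h = 04:30 UTC.
1 September 2028 is a Friday, so the first Sunday is September 3.
1 April 2029 is a Sunday, so the first Sunday is April 1 and the second is April 8.
At the standard offset (UTC−03:15), 04:30 UTC − 3h15m = 01:15 Rasell standard time.
The standard-time date in Rasell, April 26, 2029, does not fall between 3 September 2028 and 8 April 2029, so daylight saving is not in effect and Rasell is at UTC−03:15.
04:30 UTC − 3h15m = 01:15 Rasell.

01:15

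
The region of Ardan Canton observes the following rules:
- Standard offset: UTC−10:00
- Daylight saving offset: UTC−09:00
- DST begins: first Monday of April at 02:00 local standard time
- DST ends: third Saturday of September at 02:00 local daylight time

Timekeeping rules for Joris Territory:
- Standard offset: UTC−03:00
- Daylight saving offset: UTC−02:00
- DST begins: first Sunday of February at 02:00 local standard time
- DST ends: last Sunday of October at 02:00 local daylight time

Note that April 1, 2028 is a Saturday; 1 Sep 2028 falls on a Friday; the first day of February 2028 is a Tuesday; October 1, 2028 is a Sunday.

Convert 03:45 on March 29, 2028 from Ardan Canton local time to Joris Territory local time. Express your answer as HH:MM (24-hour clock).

11:45

1 April 2028 is a Saturday, so the first Monday is April 3.
1 September 2028 is a Friday, so the first Saturday is September 2 and the third is September 16.
Daylight saving runs 3 April – 16 September; March 29, 2028 is outside that window, so Ardan Canton is on standard time at UTC−10:00.
03:45 Ardan Canton + 10h = 13:45 UTC.
1 February 2028 is a Tuesday, so the first Sunday is February 6.
1 October 2028 is a Sunday, so Sundays fall on 1, 8, 15, 22, 29; the last is October 29.
At the standard offset (UTC−03:00), 13:45 UTC − 3h = 10:45 Joris Territory standard time.
The standard-time date in Joris Territory, March 29, 2028, lies within the daylight-saving period (6 February – 29 October), so Joris Territory is on daylight time, UTC−02:00.
13:45 UTC − 2h = 11:45 Joris Territory.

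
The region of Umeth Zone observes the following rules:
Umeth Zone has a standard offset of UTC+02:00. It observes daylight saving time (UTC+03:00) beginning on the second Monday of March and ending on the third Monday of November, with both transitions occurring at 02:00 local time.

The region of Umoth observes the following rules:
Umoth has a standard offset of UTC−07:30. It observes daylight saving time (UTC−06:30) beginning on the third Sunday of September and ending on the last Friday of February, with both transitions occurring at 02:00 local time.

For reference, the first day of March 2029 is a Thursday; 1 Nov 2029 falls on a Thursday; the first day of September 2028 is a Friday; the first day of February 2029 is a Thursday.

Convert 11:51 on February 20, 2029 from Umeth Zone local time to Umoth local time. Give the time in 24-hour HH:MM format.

1 March 2029 is a Thursday, so the first Monday is March 5 and the second is March 12.
1 November 2029 is a Thursday, so the first Monday is November 5 and the third is November 19.
February 20, 2029 is outside the daylight-saving period (12 March – 19 November), so Umeth Zone is on standard time, UTC+02:00.
11:51 Umeth Zone − 2h = 09:51 UTC.
1 September 2028 is a Friday, so the first Sunday is September 3 and the third is September 17.
1 February 2029 is a Thursday, so Fridays fall on 2, 9, 16, 23; the last is February 23.
At the standard offset (UTC−07:30), 09:51 UTC − 7h30m = 02:21 Umoth standard time.
The standard-time date in Umoth, February 20, 2029, falls between 17 September 2028 and 23 February 2029, so daylight saving is in effect and Umoth is at UTC−06:30.
09:51 UTC − 6h30m = 03:21 Umoth.

03:21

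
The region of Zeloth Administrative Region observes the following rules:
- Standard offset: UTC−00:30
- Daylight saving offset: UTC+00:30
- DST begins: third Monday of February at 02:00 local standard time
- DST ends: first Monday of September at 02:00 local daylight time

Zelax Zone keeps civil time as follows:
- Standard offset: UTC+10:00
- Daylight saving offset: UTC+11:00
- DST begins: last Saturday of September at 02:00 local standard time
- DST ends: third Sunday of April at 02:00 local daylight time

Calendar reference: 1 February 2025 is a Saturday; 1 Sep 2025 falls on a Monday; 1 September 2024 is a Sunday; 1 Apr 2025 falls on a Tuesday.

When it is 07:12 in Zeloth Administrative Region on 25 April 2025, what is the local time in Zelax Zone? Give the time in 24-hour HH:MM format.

1 February 2025 is a Saturday, so the first Monday is February 3 and the third is February 17.
1 September 2025 is a Monday, so the first Monday is September 1.
Daylight saving runs 17 February – 1 September; 25 April 2025 is inside that window, so Zeloth Administrative Region is at UTC+00:30.
07:12 Zeloth Administrative Region − 0h30m = 06:42 UTC.
1 September 2024 is a Sunday, so Saturdays fall on 7, 14, 21, 28; the last is September 28.
1 April 2025 is a Tuesday, so the first Sunday is April 6 and the third is April 20.
At the standard offset (UTC+10:00), 06:42 UTC + 10h = 16:42 Zelax Zone standard time.
The standard-time date in Zelax Zone, 25 April 2025, is outside the daylight-saving period (28 September 2024 – 20 April 2025), so Zelax Zone is on standard time, UTC+10:00.
06:42 UTC + 10h = 16:42 Zelax Zone.

16:42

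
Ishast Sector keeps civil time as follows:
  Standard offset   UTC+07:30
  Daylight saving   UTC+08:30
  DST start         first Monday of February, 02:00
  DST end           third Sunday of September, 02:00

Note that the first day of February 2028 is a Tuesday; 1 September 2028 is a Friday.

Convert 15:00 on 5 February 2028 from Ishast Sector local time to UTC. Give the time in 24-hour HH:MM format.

07:30

1 February 2028 is a Tuesday, so the first Monday is February 7.
1 September 2028 is a Friday, so the first Sunday is September 3 and the third is September 17.
5 February 2028 does not fall between 7 February and 17 September, so daylight saving is not in effect and Ishast Sector is at UTC+07:30.
15:00 local − 7h30m = 07:30 UTC.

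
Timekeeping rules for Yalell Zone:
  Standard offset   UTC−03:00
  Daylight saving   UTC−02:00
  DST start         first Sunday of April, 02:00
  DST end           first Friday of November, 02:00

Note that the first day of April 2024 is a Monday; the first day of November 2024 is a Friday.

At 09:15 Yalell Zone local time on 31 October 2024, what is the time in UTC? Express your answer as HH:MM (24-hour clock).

1 April 2024 is a Monday, so the first Sunday is April 7.
1 November 2024 is a Friday, so the first Friday is November 1.
31 October 2024 lies within the daylight-saving period (7 April – 1 November), so Yalell Zone is on daylight time, UTC−02:00.
09:15 local + 2h = 11:15 UTC.

11:15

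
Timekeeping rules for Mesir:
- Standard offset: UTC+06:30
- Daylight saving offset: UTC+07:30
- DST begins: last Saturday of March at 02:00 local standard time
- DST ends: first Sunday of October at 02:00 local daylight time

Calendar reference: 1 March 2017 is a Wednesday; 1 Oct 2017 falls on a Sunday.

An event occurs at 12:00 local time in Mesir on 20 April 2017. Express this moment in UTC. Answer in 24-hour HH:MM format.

1 March 2017 is a Wednesday, so Saturdays fall on 4, 11, 18, 25; the last is March 25.
1 October 2017 is a Sunday, so the first Sunday is October 1.
20 April 2017 lies within the daylight-saving period (25 March – 1 October), so Mesir is on daylight time, UTC+07:30.
12:00 local − 7h30m = 04:30 UTC.

04:30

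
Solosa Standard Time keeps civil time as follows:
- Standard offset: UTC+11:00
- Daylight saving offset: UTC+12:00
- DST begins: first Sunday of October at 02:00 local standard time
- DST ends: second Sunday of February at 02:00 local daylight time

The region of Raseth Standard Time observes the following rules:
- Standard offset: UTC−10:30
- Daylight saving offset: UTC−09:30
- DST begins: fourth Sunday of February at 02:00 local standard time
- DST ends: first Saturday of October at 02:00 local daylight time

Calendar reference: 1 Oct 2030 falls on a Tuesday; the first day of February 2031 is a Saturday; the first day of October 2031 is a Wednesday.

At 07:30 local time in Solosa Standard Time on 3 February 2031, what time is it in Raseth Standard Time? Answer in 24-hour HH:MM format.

1 October 2030 is a Tuesday, so the first Sunday is October 6.
1 February 2031 is a Saturday, so the first Sunday is February 2 and the second is February 9.
Daylight saving runs 6 October 2030 – 9 February 2031; 3 February 2031 is inside that window, so Solosa Standard Time is at UTC+12:00.
07:30 Solosa Standard Time − 12h = 19:30 UTC (rolling into the previous day, 2 February 2031).
1 February 2031 is a Saturday, so the first Sunday is February 2 and the fourth is February 23.
1 October 2031 is a Wednesday, so the first Saturday is October 4.
At the standard offset (UTC−10:30), 19:30 UTC − 10h30m = 09:00 Raseth Standard Time standard time.
Daylight saving runs 23 February – 4 October; the standard-time date in Raseth Standard Time, 2 February 2031, is outside that window, so Raseth Standard Time is on standard time at UTC−10:30.
19:30 UTC − 10h30m = 09:00 Raseth Standard Time.

09:00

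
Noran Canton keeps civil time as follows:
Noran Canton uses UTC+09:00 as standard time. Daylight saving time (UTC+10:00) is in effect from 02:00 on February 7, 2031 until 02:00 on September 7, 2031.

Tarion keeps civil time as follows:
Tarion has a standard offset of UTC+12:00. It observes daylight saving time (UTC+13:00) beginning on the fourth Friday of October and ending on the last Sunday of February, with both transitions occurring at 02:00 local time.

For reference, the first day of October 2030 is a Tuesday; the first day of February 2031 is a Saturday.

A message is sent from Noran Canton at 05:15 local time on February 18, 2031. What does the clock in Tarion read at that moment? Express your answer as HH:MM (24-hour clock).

February 18, 2031 falls between 7 February and 7 September, so daylight saving is in effect and Noran Canton is at UTC+10:00.
05:15 Noran Canton − 10h = 19:15 UTC (rolling into the previous day, 17 February 2031).
1 October 2030 is a Tuesday, so the first Friday is October 4 and the fourth is October 25.
1 February 2031 is a Saturday, so Sundays fall on 2, 9, 16, 23; the last is February 23.
At the standard offset (UTC+12:00), 19:15 UTC + 12h = 07:15 Tarion standard time (rolling into the next day, 18 February 2031).
The standard-time date in Tarion, February 18, 2031, lies within the daylight-saving period (25 October 2030 – 23 February 2031), so Tarion is on daylight time, UTC+13:00.
19:15 UTC + 13h = 08:15 Tarion (rolling into the next day, 18 February 2031).

08:15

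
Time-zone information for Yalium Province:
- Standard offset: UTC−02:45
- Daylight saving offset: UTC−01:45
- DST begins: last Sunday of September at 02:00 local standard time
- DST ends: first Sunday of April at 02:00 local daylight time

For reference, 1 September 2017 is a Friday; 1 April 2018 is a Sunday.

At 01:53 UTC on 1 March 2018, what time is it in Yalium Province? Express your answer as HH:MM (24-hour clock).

00:08

1 September 2017 is a Friday, so Sundays fall on 3, 10, 17, 24; the last is September 24.
1 April 2018 is a Sunday, so the first Sunday is April 1.
At the standard offset (UTC−02:45), 01:53 UTC − 2h45m = 23:08 Yalium Province standard time (rolling into the previous day, 28 February 2018).
The standard-time date in Yalium Province, 28 February 2018, lies within the daylight-saving period (24 September 2017 – 1 April 2018), so Yalium Province is on daylight time, UTC−01:45.
01:53 UTC − 1h45m = 00:08 local.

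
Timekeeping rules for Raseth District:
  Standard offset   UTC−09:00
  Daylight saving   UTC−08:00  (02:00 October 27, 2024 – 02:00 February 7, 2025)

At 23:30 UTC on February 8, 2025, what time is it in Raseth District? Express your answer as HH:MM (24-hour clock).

14:30

At the standard offset (UTC−09:00), 23:30 UTC − 9h = 14:30 Raseth District standard time.
The standard-time date in Raseth District, February 8, 2025, does not fall between 27 October 2024 and 7 February 2025, so daylight saving is not in effect and Raseth District is at UTC−09:00.
23:30 UTC − 9h = 14:30 local.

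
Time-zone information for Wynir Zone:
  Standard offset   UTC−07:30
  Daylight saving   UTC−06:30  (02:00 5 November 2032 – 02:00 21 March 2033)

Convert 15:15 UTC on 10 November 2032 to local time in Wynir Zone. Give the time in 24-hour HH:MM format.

08:45

At the standard offset (UTC−07:30), 15:15 UTC − 7h30m = 07:45 Wynir Zone standard time.
Daylight saving runs 5 November 2032 – 21 March 2033; the standard-time date in Wynir Zone, 10 November 2032, is inside that window, so Wynir Zone is at UTC−06:30.
15:15 UTC − 6h30m = 08:45 local.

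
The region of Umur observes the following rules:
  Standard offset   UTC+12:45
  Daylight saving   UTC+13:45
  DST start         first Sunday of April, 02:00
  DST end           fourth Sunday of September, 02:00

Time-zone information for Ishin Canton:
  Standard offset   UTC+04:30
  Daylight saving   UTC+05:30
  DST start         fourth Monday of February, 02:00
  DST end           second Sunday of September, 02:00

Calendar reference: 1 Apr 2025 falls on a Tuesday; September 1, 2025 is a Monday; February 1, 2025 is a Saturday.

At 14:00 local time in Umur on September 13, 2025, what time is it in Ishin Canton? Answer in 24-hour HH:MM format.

1 April 2025 is a Tuesday, so the first Sunday is April 6.
1 September 2025 is a Monday, so the first Sunday is September 7 and the fourth is September 28.
Daylight saving runs 6 April – 28 September; September 13, 2025 is inside that window, so Umur is at UTC+13:45.
14:00 Umur − 13h45m = 00:15 UTC.
1 February 2025 is a Saturday, so the first Monday is February 3 and the fourth is February 24.
1 September 2025 is a Monday, so the first Sunday is September 7 and the second is September 14.
At the standard offset (UTC+04:30), 00:15 UTC + 4h30m = 04:45 Ishin Canton standard time.
The standard-time date in Ishin Canton, September 13, 2025, lies within the daylight-saving period (24 February – 14 September), so Ishin Canton is on daylight time, UTC+05:30.
00:15 UTC + 5h30m = 05:45 Ishin Canton.

05:45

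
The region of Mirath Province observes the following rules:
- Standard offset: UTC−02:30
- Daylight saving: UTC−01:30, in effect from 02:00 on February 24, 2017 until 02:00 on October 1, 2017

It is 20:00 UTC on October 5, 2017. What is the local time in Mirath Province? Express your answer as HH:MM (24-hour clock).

17:30

At the standard offset (UTC−02:30), 20:00 UTC − 2h30m = 17:30 Mirath Province standard time.
Daylight saving runs 24 February – 1 October; the standard-time date in Mirath Province, October 5, 2017, is outside that window, so Mirath Province is on standard time at UTC−02:30.
20:00 UTC − 2h30m = 17:30 local.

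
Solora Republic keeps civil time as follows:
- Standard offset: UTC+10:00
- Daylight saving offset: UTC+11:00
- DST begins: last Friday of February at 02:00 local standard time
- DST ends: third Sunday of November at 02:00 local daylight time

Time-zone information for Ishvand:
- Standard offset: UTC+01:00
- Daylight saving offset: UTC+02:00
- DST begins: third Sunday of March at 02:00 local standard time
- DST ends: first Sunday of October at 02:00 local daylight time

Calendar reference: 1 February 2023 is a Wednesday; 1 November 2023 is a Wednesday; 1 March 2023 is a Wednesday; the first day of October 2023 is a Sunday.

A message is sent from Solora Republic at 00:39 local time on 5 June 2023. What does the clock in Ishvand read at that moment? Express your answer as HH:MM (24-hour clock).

15:39

1 February 2023 is a Wednesday, so Fridays fall on 3, 10, 17, 24; the last is February 24.
1 November 2023 is a Wednesday, so the first Sunday is November 5 and the third is November 19.
5 June 2023 lies within the daylight-saving period (24 February – 19 November), so Solora Republic is on daylight time, UTC+11:00.
00:39 Solora Republic − 11h = 13:39 UTC (rolling into the previous day, 4 June 2023).
1 March 2023 is a Wednesday, so the first Sunday is March 5 and the third is March 19.
1 October 2023 is a Sunday, so the first Sunday is October 1.
At the standard offset (UTC+01:00), 13:39 UTC + 1h = 14:39 Ishvand standard time.
Daylight saving runs 19 March – 1 October; the standard-time date in Ishvand, 4 June 2023, is inside that window, so Ishvand is at UTC+02:00.
13:39 UTC + 2h = 15:39 Ishvand.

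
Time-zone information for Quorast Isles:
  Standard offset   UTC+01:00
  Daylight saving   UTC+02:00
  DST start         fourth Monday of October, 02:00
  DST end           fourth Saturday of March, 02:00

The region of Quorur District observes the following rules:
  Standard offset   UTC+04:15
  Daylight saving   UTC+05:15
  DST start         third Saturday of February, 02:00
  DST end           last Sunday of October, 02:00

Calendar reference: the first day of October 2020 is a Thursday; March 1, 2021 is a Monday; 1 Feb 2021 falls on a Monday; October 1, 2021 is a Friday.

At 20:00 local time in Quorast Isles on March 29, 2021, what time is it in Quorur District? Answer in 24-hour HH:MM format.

1 October 2020 is a Thursday, so the first Monday is October 5 and the fourth is October 26.
1 March 2021 is a Monday, so the first Saturday is March 6 and the fourth is March 27.
Daylight saving runs 26 October 2020 – 27 March 2021; March 29, 2021 is outside that window, so Quorast Isles is on standard time at UTC+01:00.
20:00 Quorast Isles − 1h = 19:00 UTC.
1 February 2021 is a Monday, so the first Saturday is February 6 and the third is February 20.
1 October 2021 is a Friday, so Sundays fall on 3, 10, 17, 24, 31; the last is October 31.
At the standard offset (UTC+04:15), 19:00 UTC + 4h15m = 23:15 Quorur District standard time.
The standard-time date in Quorur District, March 29, 2021, falls between 20 February and 31 October, so daylight saving is in effect and Quorur District is at UTC+05:15.
19:00 UTC + 5h15m = 00:15 Quorur District (rolling into the next day, 30 March 2021).

00:15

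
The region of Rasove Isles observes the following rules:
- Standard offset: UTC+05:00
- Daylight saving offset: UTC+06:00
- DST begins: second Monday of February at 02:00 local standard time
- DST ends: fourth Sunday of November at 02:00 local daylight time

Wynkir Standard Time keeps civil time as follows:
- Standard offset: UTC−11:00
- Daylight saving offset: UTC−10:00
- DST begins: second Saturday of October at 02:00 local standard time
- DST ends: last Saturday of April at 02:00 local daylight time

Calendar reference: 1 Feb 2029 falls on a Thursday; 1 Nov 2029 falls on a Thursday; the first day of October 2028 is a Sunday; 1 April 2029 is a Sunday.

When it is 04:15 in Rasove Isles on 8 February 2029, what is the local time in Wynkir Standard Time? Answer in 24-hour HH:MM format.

13:15

1 February 2029 is a Thursday, so the first Monday is February 5 and the second is February 12.
1 November 2029 is a Thursday, so the first Sunday is November 4 and the fourth is November 25.
Daylight saving runs 12 February – 25 November; 8 February 2029 is outside that window, so Rasove Isles is on standard time at UTC+05:00.
04:15 Rasove Isles − 5h = 23:15 UTC (rolling into the previous day, 7 February 2029).
1 October 2028 is a Sunday, so the first Saturday is October 7 and the second is October 14.
1 April 2029 is a Sunday, so Saturdays fall on 7, 14, 21, 28; the last is April 28.
At the standard offset (UTC−11:00), 23:15 UTC − 11h = 12:15 Wynkir Standard Time standard time.
Daylight saving runs 14 October 2028 – 28 April 2029; the standard-time date in Wynkir Standard Time, 7 February 2029, is inside that window, so Wynkir Standard Time is at UTC−10:00.
23:15 UTC − 10h = 13:15 Wynkir Standard Time.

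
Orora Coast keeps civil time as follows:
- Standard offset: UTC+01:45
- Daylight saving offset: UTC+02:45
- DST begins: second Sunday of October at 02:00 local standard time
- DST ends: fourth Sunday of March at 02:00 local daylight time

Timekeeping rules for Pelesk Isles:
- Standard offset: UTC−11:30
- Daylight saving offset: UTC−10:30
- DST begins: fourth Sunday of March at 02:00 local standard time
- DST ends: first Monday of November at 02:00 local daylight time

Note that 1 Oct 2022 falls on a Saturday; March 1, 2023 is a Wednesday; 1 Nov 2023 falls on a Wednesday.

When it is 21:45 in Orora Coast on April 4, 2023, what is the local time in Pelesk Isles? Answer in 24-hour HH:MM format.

09:30

1 October 2022 is a Saturday, so the first Sunday is October 2 and the second is October 9.
1 March 2023 is a Wednesday, so the first Sunday is March 5 and the fourth is March 26.
Daylight saving runs 9 October 2022 – 26 March 2023; April 4, 2023 is outside that window, so Orora Coast is on standard time at UTC+01:45.
21:45 Orora Coast − 1h45m = 20:00 UTC.
1 March 2023 is a Wednesday, so the first Sunday is March 5 and the fourth is March 26.
1 November 2023 is a Wednesday, so the first Monday is November 6.
At the standard offset (UTC−11:30), 20:00 UTC − 11h30m = 08:30 Pelesk Isles standard time.
The standard-time date in Pelesk Isles, April 4, 2023, lies within the daylight-saving period (26 March – 6 November), so Pelesk Isles is on daylight time, UTC−10:30.
20:00 UTC − 10h30m = 09:30 Pelesk Isles.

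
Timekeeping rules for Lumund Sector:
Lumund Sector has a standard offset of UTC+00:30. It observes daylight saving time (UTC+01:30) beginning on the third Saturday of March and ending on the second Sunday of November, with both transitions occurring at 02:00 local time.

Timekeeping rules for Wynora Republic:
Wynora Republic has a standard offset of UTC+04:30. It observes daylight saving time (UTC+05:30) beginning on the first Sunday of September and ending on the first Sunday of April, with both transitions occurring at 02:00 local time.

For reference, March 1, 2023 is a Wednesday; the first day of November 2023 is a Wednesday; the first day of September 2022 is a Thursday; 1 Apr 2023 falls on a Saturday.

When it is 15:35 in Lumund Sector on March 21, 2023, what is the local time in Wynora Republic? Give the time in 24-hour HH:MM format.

1 March 2023 is a Wednesday, so the first Saturday is March 4 and the third is March 18.
1 November 2023 is a Wednesday, so the first Sunday is November 5 and the second is November 12.
Daylight saving runs 18 March – 12 November; March 21, 2023 is inside that window, so Lumund Sector is at UTC+01:30.
15:35 Lumund Sector − 1h30m = 14:05 UTC.
1 September 2022 is a Thursday, so the first Sunday is September 4.
1 April 2023 is a Saturday, so the first Sunday is April 2.
At the standard offset (UTC+04:30), 14:05 UTC + 4h30m = 18:35 Wynora Republic standard time.
Daylight saving runs 4 September 2022 – 2 April 2023; the standard-time date in Wynora Republic, March 21, 2023, is inside that window, so Wynora Republic is at UTC+05:30.
14:05 UTC + 5h30m = 19:35 Wynora Republic.

19:35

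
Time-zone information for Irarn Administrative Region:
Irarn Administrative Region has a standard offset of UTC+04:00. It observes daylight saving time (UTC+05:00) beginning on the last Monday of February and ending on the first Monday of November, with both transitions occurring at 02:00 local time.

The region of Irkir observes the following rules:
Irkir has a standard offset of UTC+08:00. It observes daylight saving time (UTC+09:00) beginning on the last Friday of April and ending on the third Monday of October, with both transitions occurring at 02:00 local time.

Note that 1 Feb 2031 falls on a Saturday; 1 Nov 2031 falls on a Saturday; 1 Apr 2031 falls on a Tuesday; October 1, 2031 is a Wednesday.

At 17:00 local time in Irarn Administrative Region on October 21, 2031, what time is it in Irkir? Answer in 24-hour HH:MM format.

20:00

1 February 2031 is a Saturday, so Mondays fall on 3, 10, 17, 24; the last is February 24.
1 November 2031 is a Saturday, so the first Monday is November 3.
October 21, 2031 falls between 24 February and 3 November, so daylight saving is in effect and Irarn Administrative Region is at UTC+05:00.
17:00 Irarn Administrative Region − 5h = 12:00 UTC.
1 April 2031 is a Tuesday, so Fridays fall on 4, 11, 18, 25; the last is April 25.
1 October 2031 is a Wednesday, so the first Monday is October 6 and the third is October 20.
At the standard offset (UTC+08:00), 12:00 UTC + 8h = 20:00 Irkir standard time.
The standard-time date in Irkir, October 21, 2031, does not fall between 25 April and 20 October, so daylight saving is not in effect and Irkir is at UTC+08:00.
12:00 UTC + 8h = 20:00 Irkir.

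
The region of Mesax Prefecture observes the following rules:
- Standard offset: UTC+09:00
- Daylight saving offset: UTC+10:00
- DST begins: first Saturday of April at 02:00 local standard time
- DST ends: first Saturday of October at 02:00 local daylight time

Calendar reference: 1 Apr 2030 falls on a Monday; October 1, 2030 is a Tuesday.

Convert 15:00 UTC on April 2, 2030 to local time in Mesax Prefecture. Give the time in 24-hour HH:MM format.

00:00

1 April 2030 is a Monday, so the first Saturday is April 6.
1 October 2030 is a Tuesday, so the first Saturday is October 5.
At the standard offset (UTC+09:00), 15:00 UTC + 9h = 00:00 Mesax Prefecture standard time (rolling into the next day, 3 April 2030).
The standard-time date in Mesax Prefecture, April 3, 2030, does not fall between 6 April and 5 October, so daylight saving is not in effect and Mesax Prefecture is at UTC+09:00.
15:00 UTC + 9h = 00:00 local (rolling into the next day, 3 April 2030).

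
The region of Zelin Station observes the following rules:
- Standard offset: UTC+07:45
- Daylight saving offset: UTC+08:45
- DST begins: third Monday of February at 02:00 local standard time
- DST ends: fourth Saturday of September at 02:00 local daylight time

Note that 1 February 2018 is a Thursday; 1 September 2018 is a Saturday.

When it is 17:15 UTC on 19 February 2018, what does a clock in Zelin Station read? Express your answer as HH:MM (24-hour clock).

1 February 2018 is a Thursday, so the first Monday is February 5 and the third is February 19.
1 September 2018 is a Saturday, so the first Saturday is September 1 and the fourth is September 22.
At the standard offset (UTC+07:45), 17:15 UTC + 7h45m = 01:00 Zelin Station standard time (rolling into the next day, 20 February 2018).
The standard-time date in Zelin Station, 20 February 2018, lies within the daylight-saving period (19 February – 22 September), so Zelin Station is on daylight time, UTC+08:45.
17:15 UTC + 8h45m = 02:00 local (rolling into the next day, 20 February 2018).

02:00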